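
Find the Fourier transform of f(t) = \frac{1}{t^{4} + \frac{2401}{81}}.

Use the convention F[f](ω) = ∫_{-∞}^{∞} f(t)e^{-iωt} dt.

F(ω) = \frac{27 \pi e^{- \frac{7 \sqrt{2} \left|{\omega}\right|}{6}} \sin{\left(\frac{7 \sqrt{2} \left|{\omega}\right|}{6} + \frac{\pi}{4} \right)}}{343}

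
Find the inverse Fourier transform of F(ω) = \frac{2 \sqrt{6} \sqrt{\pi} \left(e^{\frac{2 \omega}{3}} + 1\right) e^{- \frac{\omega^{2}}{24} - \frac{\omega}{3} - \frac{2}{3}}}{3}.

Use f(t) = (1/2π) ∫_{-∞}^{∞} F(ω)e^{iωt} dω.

f(t) = 8 e^{- 6 t^{2}} \cos{\left(4 t \right)}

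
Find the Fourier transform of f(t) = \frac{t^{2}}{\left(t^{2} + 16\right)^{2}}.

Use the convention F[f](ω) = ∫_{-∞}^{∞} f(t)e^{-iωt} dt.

F(ω) = \frac{\pi \left(1 - 4 \left|{\omega}\right|\right) e^{- 4 \left|{\omega}\right|}}{8}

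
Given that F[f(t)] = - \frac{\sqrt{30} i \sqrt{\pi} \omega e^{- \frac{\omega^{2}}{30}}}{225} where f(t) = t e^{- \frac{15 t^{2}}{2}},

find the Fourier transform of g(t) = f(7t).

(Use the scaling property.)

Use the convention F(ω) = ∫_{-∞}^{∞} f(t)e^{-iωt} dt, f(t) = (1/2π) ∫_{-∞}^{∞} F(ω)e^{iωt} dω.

F[g](ω) = - \frac{\sqrt{30} i \sqrt{\pi} \omega e^{- \frac{\omega^{2}}{1470}}}{11025}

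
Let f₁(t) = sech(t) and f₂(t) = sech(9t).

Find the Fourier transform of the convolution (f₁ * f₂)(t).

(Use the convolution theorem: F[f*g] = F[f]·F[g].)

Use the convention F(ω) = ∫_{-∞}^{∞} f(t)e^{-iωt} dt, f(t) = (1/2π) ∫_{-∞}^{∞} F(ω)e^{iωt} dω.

F[f₁*f₂](ω) = \frac{\pi^{2}}{9 \cosh{\left(\frac{\pi \omega}{18} \right)} \cosh{\left(\frac{\pi \omega}{2} \right)}}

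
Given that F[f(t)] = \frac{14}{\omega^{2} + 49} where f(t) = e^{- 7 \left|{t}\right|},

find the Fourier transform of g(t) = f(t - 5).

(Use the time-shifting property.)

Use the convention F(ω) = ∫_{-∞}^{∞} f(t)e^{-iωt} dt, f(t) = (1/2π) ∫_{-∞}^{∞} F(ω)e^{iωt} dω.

F[g](ω) = \frac{14 e^{- 5 i \omega}}{\omega^{2} + 49}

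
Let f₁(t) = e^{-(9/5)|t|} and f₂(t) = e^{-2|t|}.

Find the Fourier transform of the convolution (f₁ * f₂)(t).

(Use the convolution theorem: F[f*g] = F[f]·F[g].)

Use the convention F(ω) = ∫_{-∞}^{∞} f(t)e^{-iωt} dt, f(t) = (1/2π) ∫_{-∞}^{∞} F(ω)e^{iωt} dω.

F[f₁*f₂](ω) = \frac{360}{\left(\omega^{2} + 4\right) \left(25 \omega^{2} + 81\right)}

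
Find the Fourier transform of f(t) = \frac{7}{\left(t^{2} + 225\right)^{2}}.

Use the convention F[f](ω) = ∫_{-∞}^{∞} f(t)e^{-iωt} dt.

F(ω) = \frac{7 \pi \left(15 \left|{\omega}\right| + 1\right) e^{- 15 \left|{\omega}\right|}}{6750}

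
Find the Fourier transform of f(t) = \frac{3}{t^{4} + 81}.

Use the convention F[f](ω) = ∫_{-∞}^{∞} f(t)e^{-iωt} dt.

F(ω) = \frac{\pi e^{- \frac{3 \sqrt{2} \left|{\omega}\right|}{2}} \sin{\left(\frac{3 \sqrt{2} \left|{\omega}\right|}{2} + \frac{\pi}{4} \right)}}{9}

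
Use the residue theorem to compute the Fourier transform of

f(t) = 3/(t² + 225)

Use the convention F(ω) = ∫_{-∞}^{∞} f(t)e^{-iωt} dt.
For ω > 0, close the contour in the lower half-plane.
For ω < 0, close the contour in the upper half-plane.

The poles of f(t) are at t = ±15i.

Let g(z) = f(z)e^{-iωz}; for large |z| the factor e^{-iωz} decays in the lower half-plane when ω > 0 and in the upper half-plane when ω < 0.

Case ω > 0 (lower half-plane, clockwise contour ⇒ F(ω) = -2πi·ΣRes):
  Res_{z = - 15 i} g(z) = \frac{i e^{- 15 \omega}}{10}
  F(ω) = -2πi·ΣRes = \frac{\pi e^{- 15 \omega}}{5}

Case ω < 0 (upper half-plane, counterclockwise contour ⇒ F(ω) = +2πi·ΣRes):
  Res_{z = 15 i} g(z) = - \frac{i e^{15 \omega}}{10}
  F(ω) = 2πi·ΣRes = \frac{\pi e^{15 \omega}}{5}

Both cases combine into a single formula in |ω|:

F(ω) = \frac{\pi e^{- 15 \left|{\omega}\right|}}{5}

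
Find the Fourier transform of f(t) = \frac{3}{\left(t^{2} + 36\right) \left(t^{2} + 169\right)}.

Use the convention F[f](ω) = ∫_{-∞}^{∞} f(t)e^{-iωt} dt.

F(ω) = \frac{\pi \left(13 e^{7 \left|{\omega}\right|} - 6\right) e^{- 13 \left|{\omega}\right|}}{3458}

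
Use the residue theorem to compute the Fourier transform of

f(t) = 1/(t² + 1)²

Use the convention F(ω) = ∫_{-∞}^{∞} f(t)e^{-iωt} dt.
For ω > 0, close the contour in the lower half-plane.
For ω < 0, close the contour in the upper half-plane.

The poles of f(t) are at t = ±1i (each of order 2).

Let g(z) = f(z)e^{-iωz}; for large |z| the factor e^{-iωz} decays in the lower half-plane when ω > 0 and in the upper half-plane when ω < 0.

Case ω > 0 (lower half-plane, clockwise contour ⇒ F(ω) = -2πi·ΣRes):
  Res_{z = - i} g(z) = \frac{i \left(\omega + 1\right) e^{- \omega}}{4} (pole of order 2)
  F(ω) = -2πi·ΣRes = \frac{\pi \left(\omega + 1\right) e^{- \omega}}{2}

Case ω < 0 (upper half-plane, counterclockwise contour ⇒ F(ω) = +2πi·ΣRes):
  Res_{z = i} g(z) = \frac{i \left(\omega - 1\right) e^{\omega}}{4} (pole of order 2)
  F(ω) = 2πi·ΣRes = \frac{\pi \left(1 - \omega\right) e^{\omega}}{2}

Both cases combine into a single formula in |ω|:

F(ω) = \frac{\pi \left(\left|{\omega}\right| + 1\right) e^{- \left|{\omega}\right|}}{2}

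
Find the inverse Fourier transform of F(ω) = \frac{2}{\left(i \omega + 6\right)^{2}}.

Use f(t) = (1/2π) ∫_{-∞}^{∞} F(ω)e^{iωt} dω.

f(t) = 2 t e^{- 6 t} u\left(t\right)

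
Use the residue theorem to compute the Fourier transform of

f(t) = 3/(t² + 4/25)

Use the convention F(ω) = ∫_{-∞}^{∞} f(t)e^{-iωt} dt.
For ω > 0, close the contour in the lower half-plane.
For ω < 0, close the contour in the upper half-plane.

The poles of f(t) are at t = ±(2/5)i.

Let g(z) = f(z)e^{-iωz}; for large |z| the factor e^{-iωz} decays in the lower half-plane when ω > 0 and in the upper half-plane when ω < 0.

Case ω > 0 (lower half-plane, clockwise contour ⇒ F(ω) = -2πi·ΣRes):
  Res_{z = - \frac{2 i}{5}} g(z) = \frac{15 i e^{- \frac{2 \omega}{5}}}{4}
  F(ω) = -2πi·ΣRes = \frac{15 \pi e^{- \frac{2 \omega}{5}}}{2}

Case ω < 0 (upper half-plane, counterclockwise contour ⇒ F(ω) = +2πi·ΣRes):
  Res_{z = \frac{2 i}{5}} g(z) = - \frac{15 i e^{\frac{2 \omega}{5}}}{4}
  F(ω) = 2πi·ΣRes = \frac{15 \pi e^{\frac{2 \omega}{5}}}{2}

Both cases combine into a single formula in |ω|:

F(ω) = \frac{15 \pi e^{- \frac{2 \left|{\omega}\right|}{5}}}{2}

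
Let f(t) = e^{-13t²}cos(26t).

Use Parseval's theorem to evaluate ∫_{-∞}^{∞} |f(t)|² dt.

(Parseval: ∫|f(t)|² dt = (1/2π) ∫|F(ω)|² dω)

∫|f(t)|² dt = \frac{\sqrt{26} \sqrt{\pi} \left(1 + e^{26}\right)}{52 e^{26}}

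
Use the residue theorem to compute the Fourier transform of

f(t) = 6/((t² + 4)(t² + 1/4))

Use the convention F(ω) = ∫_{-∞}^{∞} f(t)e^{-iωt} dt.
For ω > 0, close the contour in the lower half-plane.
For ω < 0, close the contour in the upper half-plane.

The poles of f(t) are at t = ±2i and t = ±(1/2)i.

Let g(z) = f(z)e^{-iωz}; for large |z| the factor e^{-iωz} decays in the lower half-plane when ω > 0 and in the upper half-plane when ω < 0.

Case ω > 0 (lower half-plane, clockwise contour ⇒ F(ω) = -2πi·ΣRes):
  Res_{z = - 2 i} g(z) = - \frac{2 i e^{- 2 \omega}}{5}
  Res_{z = - \frac{i}{2}} g(z) = \frac{8 i e^{- \frac{\omega}{2}}}{5}
  F(ω) = -2πi·ΣRes = - \frac{4 \pi e^{- 2 \omega}}{5} + \frac{16 \pi e^{- \frac{\omega}{2}}}{5}

Case ω < 0 (upper half-plane, counterclockwise contour ⇒ F(ω) = +2πi·ΣRes):
  Res_{z = 2 i} g(z) = \frac{2 i e^{2 \omega}}{5}
  Res_{z = \frac{i}{2}} g(z) = - \frac{8 i e^{\frac{\omega}{2}}}{5}
  F(ω) = 2πi·ΣRes = \frac{4 \pi \left(4 e^{\frac{\omega}{2}} - e^{2 \omega}\right)}{5}

Both cases combine into a single formula in |ω|:

F(ω) = - \frac{4 \pi e^{- 2 \left|{\omega}\right|}}{5} + \frac{16 \pi e^{- \frac{\left|{\omega}\right|}{2}}}{5}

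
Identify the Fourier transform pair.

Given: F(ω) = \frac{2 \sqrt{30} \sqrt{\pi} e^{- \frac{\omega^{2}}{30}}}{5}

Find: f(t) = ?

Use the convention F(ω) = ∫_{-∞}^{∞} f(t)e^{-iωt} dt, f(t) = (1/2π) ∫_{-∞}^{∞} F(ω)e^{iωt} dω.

f(t) = 6 e^{- \frac{15 t^{2}}{2}}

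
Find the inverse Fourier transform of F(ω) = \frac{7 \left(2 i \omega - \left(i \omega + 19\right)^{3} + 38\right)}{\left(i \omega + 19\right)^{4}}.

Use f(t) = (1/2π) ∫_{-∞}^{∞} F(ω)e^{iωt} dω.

f(t) = 7 \left(t^{2} - 1\right) e^{- 19 t} u\left(t\right)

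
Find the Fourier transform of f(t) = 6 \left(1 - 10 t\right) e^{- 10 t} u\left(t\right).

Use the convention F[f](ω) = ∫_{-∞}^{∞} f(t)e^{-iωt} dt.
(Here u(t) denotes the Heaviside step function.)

F(ω) = \frac{6 i \omega}{- \omega^{2} + 20 i \omega + 100}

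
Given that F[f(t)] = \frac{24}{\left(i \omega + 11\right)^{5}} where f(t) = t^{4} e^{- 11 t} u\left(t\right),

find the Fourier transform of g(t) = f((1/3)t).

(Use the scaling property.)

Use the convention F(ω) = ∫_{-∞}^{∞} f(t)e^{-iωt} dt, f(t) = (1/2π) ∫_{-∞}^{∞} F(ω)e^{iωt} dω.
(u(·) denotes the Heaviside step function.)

F[g](ω) = \frac{72}{\left(3 i \omega + 11\right)^{5}}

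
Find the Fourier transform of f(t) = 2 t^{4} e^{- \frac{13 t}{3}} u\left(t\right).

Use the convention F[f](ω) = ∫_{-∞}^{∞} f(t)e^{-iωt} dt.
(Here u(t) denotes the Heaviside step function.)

F(ω) = \frac{11664}{\left(3 i \omega + 13\right)^{5}}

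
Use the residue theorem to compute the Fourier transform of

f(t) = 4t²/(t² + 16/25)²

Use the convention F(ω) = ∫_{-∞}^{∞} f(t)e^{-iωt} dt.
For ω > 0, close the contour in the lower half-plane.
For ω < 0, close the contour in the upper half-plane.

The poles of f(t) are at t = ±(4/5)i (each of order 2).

Let g(z) = f(z)e^{-iωz}; for large |z| the factor e^{-iωz} decays in the lower half-plane when ω > 0 and in the upper half-plane when ω < 0.

Case ω > 0 (lower half-plane, clockwise contour ⇒ F(ω) = -2πi·ΣRes):
  Res_{z = - \frac{4 i}{5}} g(z) = i \left(\frac{5}{4} - \omega\right) e^{- \frac{4 \omega}{5}} (pole of order 2)
  F(ω) = -2πi·ΣRes = \frac{\pi \left(5 - 4 \omega\right) e^{- \frac{4 \omega}{5}}}{2}

Case ω < 0 (upper half-plane, counterclockwise contour ⇒ F(ω) = +2πi·ΣRes):
  Res_{z = \frac{4 i}{5}} g(z) = i \left(- \omega - \frac{5}{4}\right) e^{\frac{4 \omega}{5}} (pole of order 2)
  F(ω) = 2πi·ΣRes = \frac{\pi \left(4 \omega + 5\right) e^{\frac{4 \omega}{5}}}{2}

Both cases combine into a single formula in |ω|:

F(ω) = \frac{\pi \left(5 - 4 \left|{\omega}\right|\right) e^{- \frac{4 \left|{\omega}\right|}{5}}}{2}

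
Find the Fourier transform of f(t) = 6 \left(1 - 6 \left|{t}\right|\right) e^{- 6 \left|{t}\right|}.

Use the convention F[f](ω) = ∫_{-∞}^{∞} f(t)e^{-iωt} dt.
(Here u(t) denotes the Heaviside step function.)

F(ω) = \frac{144 \omega^{2}}{\left(\omega^{2} + 36\right)^{2}}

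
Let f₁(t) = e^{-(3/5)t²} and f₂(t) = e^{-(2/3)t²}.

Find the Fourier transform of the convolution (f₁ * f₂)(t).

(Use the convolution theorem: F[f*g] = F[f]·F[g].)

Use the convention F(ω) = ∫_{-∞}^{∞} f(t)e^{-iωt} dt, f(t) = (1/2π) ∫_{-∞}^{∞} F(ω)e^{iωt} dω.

F[f₁*f₂](ω) = \frac{\sqrt{10} \pi e^{- \frac{19 \omega^{2}}{24}}}{2}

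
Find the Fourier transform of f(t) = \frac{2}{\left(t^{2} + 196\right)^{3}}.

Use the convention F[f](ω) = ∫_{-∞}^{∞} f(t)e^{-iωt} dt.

F(ω) = \frac{\pi \left(196 \omega^{2} + 42 \left|{\omega}\right| + 3\right) e^{- 14 \left|{\omega}\right|}}{2151296}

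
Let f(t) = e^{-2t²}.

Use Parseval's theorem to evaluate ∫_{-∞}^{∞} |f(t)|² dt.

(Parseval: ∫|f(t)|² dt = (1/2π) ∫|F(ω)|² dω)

∫|f(t)|² dt = \frac{\sqrt{\pi}}{2}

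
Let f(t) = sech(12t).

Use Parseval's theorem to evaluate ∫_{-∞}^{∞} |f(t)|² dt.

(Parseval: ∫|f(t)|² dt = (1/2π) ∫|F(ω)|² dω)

∫|f(t)|² dt = \frac{1}{6}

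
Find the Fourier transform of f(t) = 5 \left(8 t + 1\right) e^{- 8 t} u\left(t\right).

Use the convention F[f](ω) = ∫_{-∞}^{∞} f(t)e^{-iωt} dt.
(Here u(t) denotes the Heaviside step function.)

F(ω) = \frac{5 \left(- i \omega - 16\right)}{\omega^{2} - 16 i \omega - 64}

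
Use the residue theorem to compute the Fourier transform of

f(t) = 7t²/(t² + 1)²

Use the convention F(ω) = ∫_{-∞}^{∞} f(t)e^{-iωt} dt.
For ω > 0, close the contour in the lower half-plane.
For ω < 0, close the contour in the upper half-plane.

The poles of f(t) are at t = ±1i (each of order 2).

Let g(z) = f(z)e^{-iωz}; for large |z| the factor e^{-iωz} decays in the lower half-plane when ω > 0 and in the upper half-plane when ω < 0.

Case ω > 0 (lower half-plane, clockwise contour ⇒ F(ω) = -2πi·ΣRes):
  Res_{z = - i} g(z) = \frac{7 i \left(1 - \omega\right) e^{- \omega}}{4} (pole of order 2)
  F(ω) = -2πi·ΣRes = \frac{7 \pi \left(1 - \omega\right) e^{- \omega}}{2}

Case ω < 0 (upper half-plane, counterclockwise contour ⇒ F(ω) = +2πi·ΣRes):
  Res_{z = i} g(z) = \frac{7 i \left(- \omega - 1\right) e^{\omega}}{4} (pole of order 2)
  F(ω) = 2πi·ΣRes = \frac{7 \pi \left(\omega + 1\right) e^{\omega}}{2}

Both cases combine into a single formula in |ω|:

F(ω) = \frac{7 \pi \left(1 - \left|{\omega}\right|\right) e^{- \left|{\omega}\right|}}{2}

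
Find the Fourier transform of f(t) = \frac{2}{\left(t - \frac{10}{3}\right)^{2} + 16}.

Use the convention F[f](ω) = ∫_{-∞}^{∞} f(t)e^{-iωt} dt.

F(ω) = \frac{\pi e^{- \frac{10 i \omega}{3} - 4 \left|{\omega}\right|}}{2}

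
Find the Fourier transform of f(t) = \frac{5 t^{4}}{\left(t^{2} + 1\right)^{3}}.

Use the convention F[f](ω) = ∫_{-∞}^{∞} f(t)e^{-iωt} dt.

F(ω) = \frac{5 \pi \left(\omega^{2} - 5 \left|{\omega}\right| + 3\right) e^{- \left|{\omega}\right|}}{8}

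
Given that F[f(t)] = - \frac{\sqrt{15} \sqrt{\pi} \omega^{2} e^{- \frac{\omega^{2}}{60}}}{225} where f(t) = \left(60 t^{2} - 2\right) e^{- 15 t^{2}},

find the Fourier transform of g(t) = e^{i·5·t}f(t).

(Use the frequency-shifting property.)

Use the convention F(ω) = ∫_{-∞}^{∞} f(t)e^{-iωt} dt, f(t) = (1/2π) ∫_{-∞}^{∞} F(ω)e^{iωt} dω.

F[g](ω) = - \frac{\sqrt{15} \sqrt{\pi} \left(\omega - 5\right)^{2} e^{- \frac{\left(\omega - 5\right)^{2}}{60}}}{225}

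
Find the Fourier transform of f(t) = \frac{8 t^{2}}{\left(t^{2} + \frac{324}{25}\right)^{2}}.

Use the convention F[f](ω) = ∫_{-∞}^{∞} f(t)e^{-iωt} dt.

F(ω) = \frac{2 \pi \left(5 - 18 \left|{\omega}\right|\right) e^{- \frac{18 \left|{\omega}\right|}{5}}}{9}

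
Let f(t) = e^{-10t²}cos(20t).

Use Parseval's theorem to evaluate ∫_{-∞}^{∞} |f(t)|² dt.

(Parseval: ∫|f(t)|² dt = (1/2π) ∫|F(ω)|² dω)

∫|f(t)|² dt = \frac{\sqrt{5} \sqrt{\pi} \left(1 + e^{20}\right)}{20 e^{20}}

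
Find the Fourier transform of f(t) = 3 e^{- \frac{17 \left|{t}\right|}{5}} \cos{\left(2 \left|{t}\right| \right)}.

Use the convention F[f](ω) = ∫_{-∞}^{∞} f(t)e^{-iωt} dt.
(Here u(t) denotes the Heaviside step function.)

F(ω) = \frac{510 \left(25 \omega^{2} + 389\right)}{625 \omega^{4} + 9450 \omega^{2} + 151321}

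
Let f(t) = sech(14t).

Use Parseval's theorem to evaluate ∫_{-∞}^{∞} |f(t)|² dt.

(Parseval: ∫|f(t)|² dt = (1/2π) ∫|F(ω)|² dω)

∫|f(t)|² dt = \frac{1}{7}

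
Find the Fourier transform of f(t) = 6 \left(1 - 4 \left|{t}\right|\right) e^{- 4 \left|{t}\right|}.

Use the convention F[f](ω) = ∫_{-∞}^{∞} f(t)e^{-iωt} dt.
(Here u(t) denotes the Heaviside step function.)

F(ω) = \frac{96 \omega^{2}}{\left(\omega^{2} + 16\right)^{2}}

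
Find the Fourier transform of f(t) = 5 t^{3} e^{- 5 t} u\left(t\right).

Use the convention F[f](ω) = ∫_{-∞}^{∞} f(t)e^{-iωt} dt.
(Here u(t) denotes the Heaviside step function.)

F(ω) = \frac{30}{\left(i \omega + 5\right)^{4}}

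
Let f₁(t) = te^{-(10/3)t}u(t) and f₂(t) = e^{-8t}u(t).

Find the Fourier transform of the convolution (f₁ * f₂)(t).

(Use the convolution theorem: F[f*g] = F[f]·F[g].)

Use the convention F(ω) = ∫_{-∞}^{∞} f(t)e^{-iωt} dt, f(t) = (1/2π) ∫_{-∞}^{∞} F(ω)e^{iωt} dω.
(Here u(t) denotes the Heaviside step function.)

F[f₁*f₂](ω) = \frac{9}{\left(i \omega + 8\right) \left(3 i \omega + 10\right)^{2}}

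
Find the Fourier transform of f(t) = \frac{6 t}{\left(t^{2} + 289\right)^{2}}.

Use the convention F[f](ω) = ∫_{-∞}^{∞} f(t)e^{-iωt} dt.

F(ω) = - \frac{3 i \pi \omega e^{- 17 \left|{\omega}\right|}}{17}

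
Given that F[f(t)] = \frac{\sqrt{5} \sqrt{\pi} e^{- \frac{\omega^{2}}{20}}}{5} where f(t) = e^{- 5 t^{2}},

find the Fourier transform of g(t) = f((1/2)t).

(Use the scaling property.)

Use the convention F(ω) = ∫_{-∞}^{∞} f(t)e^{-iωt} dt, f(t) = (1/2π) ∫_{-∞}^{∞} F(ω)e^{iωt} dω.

F[g](ω) = \frac{2 \sqrt{5} \sqrt{\pi} e^{- \frac{\omega^{2}}{5}}}{5}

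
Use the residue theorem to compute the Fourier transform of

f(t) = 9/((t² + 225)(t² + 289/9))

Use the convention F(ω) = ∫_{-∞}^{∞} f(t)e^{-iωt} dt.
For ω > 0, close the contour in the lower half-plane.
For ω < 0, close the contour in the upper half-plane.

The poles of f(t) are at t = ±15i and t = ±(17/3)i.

Let g(z) = f(z)e^{-iωz}; for large |z| the factor e^{-iωz} decays in the lower half-plane when ω > 0 and in the upper half-plane when ω < 0.

Case ω > 0 (lower half-plane, clockwise contour ⇒ F(ω) = -2πi·ΣRes):
  Res_{z = - 15 i} g(z) = - \frac{27 i e^{- 15 \omega}}{17360}
  Res_{z = - \frac{17 i}{3}} g(z) = \frac{243 i e^{- \frac{17 \omega}{3}}}{59024}
  F(ω) = -2πi·ΣRes = - \frac{27 \pi e^{- 15 \omega}}{8680} + \frac{243 \pi e^{- \frac{17 \omega}{3}}}{29512}

Case ω < 0 (upper half-plane, counterclockwise contour ⇒ F(ω) = +2πi·ΣRes):
  Res_{z = 15 i} g(z) = \frac{27 i e^{15 \omega}}{17360}
  Res_{z = \frac{17 i}{3}} g(z) = - \frac{243 i e^{\frac{17 \omega}{3}}}{59024}
  F(ω) = 2πi·ΣRes = \frac{27 \pi \left(45 e^{\frac{17 \omega}{3}} - 17 e^{15 \omega}\right)}{147560}

Both cases combine into a single formula in |ω|:

F(ω) = - \frac{27 \pi e^{- 15 \left|{\omega}\right|}}{8680} + \frac{243 \pi e^{- \frac{17 \left|{\omega}\right|}{3}}}{29512}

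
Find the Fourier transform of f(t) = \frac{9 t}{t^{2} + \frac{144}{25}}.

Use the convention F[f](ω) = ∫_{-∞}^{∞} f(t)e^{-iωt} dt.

F(ω) = - 9 i \pi e^{- \frac{12 \left|{\omega}\right|}{5}} \operatorname{sign}{\left(\omega \right)}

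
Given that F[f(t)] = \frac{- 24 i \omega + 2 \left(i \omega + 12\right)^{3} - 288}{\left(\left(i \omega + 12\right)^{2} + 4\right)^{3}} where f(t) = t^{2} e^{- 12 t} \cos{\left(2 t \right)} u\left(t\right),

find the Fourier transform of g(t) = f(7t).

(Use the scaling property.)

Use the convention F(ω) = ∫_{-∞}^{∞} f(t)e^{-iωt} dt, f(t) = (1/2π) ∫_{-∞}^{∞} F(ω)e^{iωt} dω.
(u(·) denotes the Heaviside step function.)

F[g](ω) = \frac{98 \left(- 588 i \omega + \left(i \omega + 84\right)^{3} - 49392\right)}{\left(\left(i \omega + 84\right)^{2} + 196\right)^{3}}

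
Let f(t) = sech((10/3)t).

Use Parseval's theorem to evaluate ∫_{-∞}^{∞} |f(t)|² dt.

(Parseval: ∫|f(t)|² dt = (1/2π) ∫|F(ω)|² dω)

∫|f(t)|² dt = \frac{3}{5}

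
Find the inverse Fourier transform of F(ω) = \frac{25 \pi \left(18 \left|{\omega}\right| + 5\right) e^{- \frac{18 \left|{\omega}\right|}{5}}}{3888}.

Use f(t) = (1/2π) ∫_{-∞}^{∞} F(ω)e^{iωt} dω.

f(t) = \frac{3}{\left(t^{2} + \frac{324}{25}\right)^{2}}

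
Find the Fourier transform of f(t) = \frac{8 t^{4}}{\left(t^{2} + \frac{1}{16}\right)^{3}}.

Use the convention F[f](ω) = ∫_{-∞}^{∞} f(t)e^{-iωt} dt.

F(ω) = \frac{\pi \left(\omega^{2} - 20 \left|{\omega}\right| + 48\right) e^{- \frac{\left|{\omega}\right|}{4}}}{4}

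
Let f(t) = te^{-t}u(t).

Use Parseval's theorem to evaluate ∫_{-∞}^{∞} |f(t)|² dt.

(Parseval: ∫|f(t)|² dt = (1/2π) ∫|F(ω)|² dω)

∫|f(t)|² dt = \frac{1}{4}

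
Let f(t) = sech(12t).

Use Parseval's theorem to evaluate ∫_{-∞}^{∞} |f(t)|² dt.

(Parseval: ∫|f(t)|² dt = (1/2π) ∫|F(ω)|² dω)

∫|f(t)|² dt = \frac{1}{6}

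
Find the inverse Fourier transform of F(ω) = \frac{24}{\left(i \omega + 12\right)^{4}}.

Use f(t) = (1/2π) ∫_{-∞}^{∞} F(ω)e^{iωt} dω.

f(t) = 4 t^{3} e^{- 12 t} u\left(t\right)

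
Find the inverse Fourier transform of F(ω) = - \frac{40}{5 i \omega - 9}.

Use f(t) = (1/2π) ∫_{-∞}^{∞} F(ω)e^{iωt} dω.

f(t) = 8 e^{\frac{9 t}{5}} u\left(- t\right)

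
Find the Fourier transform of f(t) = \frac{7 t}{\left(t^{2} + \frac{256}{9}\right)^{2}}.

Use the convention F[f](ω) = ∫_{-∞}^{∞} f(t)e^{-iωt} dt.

F(ω) = - \frac{21 i \pi \omega e^{- \frac{16 \left|{\omega}\right|}{3}}}{32}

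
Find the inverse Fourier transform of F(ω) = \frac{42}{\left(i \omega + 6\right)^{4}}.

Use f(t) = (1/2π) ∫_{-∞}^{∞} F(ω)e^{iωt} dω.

f(t) = 7 t^{3} e^{- 6 t} u\left(t\right)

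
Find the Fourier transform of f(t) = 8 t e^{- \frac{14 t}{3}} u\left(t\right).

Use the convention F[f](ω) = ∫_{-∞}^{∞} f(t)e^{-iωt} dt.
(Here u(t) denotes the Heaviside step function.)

F(ω) = \frac{72}{\left(3 i \omega + 14\right)^{2}}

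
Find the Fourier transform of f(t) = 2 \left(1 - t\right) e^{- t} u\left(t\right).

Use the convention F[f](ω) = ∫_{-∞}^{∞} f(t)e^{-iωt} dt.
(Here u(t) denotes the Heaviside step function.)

F(ω) = \frac{2 i \omega}{- \omega^{2} + 2 i \omega + 1}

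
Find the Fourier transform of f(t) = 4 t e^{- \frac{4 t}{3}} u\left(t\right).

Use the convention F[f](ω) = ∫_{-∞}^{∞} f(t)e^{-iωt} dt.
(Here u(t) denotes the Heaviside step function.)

F(ω) = \frac{36}{\left(3 i \omega + 4\right)^{2}}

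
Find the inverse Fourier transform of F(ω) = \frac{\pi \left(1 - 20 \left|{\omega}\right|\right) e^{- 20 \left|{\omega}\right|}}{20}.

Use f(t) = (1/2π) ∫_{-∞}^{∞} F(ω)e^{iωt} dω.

f(t) = \frac{2 t^{2}}{\left(t^{2} + 400\right)^{2}}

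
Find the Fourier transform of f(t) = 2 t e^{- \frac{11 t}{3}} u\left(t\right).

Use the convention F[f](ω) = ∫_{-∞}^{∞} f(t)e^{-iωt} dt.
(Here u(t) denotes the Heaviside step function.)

F(ω) = \frac{18}{\left(3 i \omega + 11\right)^{2}}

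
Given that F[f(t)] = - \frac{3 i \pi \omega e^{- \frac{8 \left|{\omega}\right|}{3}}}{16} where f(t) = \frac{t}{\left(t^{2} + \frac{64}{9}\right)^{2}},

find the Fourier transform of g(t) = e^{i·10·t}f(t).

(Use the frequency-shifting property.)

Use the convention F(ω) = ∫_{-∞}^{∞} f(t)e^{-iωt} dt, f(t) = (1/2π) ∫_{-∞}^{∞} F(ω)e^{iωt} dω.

F[g](ω) = \frac{3 i \pi \left(10 - \omega\right) e^{- \frac{8 \left|{\omega - 10}\right|}{3}}}{16}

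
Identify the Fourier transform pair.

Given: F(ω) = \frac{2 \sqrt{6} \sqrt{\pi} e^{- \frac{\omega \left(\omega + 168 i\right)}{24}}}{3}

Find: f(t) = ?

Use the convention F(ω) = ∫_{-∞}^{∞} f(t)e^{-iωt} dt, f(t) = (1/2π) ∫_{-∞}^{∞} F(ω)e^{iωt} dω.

f(t) = 4 e^{- 6 \left(t - 7\right)^{2}}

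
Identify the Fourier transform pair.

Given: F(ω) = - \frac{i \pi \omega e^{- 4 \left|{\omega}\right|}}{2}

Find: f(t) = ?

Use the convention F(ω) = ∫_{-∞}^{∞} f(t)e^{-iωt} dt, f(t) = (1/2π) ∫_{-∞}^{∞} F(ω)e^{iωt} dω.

f(t) = \frac{4 t}{\left(t^{2} + 16\right)^{2}}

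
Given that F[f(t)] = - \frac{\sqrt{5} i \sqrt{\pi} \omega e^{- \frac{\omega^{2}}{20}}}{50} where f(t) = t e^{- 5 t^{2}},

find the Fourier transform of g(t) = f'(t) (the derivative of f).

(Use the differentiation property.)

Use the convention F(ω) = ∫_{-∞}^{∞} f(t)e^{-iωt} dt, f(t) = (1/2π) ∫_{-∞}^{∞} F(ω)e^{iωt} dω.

F[g](ω) = \frac{\sqrt{5} \sqrt{\pi} \omega^{2} e^{- \frac{\omega^{2}}{20}}}{50}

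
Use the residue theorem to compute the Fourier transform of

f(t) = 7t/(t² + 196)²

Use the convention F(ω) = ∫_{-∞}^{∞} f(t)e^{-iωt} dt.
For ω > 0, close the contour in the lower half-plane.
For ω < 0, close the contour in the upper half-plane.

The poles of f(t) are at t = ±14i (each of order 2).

Let g(z) = f(z)e^{-iωz}; for large |z| the factor e^{-iωz} decays in the lower half-plane when ω > 0 and in the upper half-plane when ω < 0.

Case ω > 0 (lower half-plane, clockwise contour ⇒ F(ω) = -2πi·ΣRes):
  Res_{z = - 14 i} g(z) = \frac{\omega e^{- 14 \omega}}{8} (pole of order 2)
  F(ω) = -2πi·ΣRes = - \frac{i \pi \omega e^{- 14 \omega}}{4}

Case ω < 0 (upper half-plane, counterclockwise contour ⇒ F(ω) = +2πi·ΣRes):
  Res_{z = 14 i} g(z) = - \frac{\omega e^{14 \omega}}{8} (pole of order 2)
  F(ω) = 2πi·ΣRes = - \frac{i \pi \omega e^{14 \omega}}{4}

Both cases combine into a single formula in |ω|:

F(ω) = - \frac{i \pi \omega e^{- 14 \left|{\omega}\right|}}{4}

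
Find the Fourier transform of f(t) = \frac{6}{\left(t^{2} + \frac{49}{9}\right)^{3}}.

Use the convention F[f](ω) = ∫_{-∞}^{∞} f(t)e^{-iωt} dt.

F(ω) = \frac{81 \pi \left(49 \omega^{2} + 63 \left|{\omega}\right| + 27\right) e^{- \frac{7 \left|{\omega}\right|}{3}}}{67228}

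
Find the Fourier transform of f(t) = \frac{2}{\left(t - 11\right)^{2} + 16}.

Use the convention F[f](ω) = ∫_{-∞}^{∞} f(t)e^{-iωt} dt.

F(ω) = \frac{\pi e^{- 11 i \omega - 4 \left|{\omega}\right|}}{2}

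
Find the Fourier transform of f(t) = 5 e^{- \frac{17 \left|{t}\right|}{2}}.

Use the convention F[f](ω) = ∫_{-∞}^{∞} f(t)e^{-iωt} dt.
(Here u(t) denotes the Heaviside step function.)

F(ω) = \frac{340}{4 \omega^{2} + 289}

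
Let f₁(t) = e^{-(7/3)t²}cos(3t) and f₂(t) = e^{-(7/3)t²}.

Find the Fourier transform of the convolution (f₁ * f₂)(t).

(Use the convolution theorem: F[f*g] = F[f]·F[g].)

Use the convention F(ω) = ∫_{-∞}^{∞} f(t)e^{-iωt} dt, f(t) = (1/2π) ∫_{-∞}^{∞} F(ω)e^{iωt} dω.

F[f₁*f₂](ω) = \frac{3 \pi \left(e^{\frac{9 \omega}{7}} + 1\right) e^{- \frac{3 \omega^{2}}{14} - \frac{9 \omega}{14} - \frac{27}{28}}}{14}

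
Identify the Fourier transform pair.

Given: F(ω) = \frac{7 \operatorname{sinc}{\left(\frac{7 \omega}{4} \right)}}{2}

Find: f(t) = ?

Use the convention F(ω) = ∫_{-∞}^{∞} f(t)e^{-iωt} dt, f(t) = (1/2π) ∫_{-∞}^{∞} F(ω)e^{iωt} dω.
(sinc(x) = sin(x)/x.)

f(t) = \begin{cases} 1 & \text{for}\: \left|{t}\right| < \frac{7}{4} \\0 & \text{otherwise} \end{cases}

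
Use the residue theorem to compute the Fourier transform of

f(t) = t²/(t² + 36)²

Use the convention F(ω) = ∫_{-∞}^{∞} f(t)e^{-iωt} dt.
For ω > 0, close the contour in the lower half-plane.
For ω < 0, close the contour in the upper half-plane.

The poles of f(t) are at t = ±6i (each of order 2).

Let g(z) = f(z)e^{-iωz}; for large |z| the factor e^{-iωz} decays in the lower half-plane when ω > 0 and in the upper half-plane when ω < 0.

Case ω > 0 (lower half-plane, clockwise contour ⇒ F(ω) = -2πi·ΣRes):
  Res_{z = - 6 i} g(z) = \frac{i \left(1 - 6 \omega\right) e^{- 6 \omega}}{24} (pole of order 2)
  F(ω) = -2πi·ΣRes = \frac{\pi \left(1 - 6 \omega\right) e^{- 6 \omega}}{12}

Case ω < 0 (upper half-plane, counterclockwise contour ⇒ F(ω) = +2πi·ΣRes):
  Res_{z = 6 i} g(z) = \frac{i \left(- 6 \omega - 1\right) e^{6 \omega}}{24} (pole of order 2)
  F(ω) = 2πi·ΣRes = \frac{\pi \left(6 \omega + 1\right) e^{6 \omega}}{12}

Both cases combine into a single formula in |ω|:

F(ω) = \frac{\pi \left(1 - 6 \left|{\omega}\right|\right) e^{- 6 \left|{\omega}\right|}}{12}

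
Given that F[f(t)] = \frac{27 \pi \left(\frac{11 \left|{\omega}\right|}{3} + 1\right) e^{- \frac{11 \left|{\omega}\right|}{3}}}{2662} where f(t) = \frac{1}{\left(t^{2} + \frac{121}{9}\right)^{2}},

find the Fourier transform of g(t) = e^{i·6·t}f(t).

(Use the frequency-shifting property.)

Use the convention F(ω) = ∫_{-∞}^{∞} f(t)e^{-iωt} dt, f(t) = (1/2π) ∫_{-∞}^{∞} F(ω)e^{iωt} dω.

F[g](ω) = \frac{9 \pi \left(11 \left|{\omega - 6}\right| + 3\right) e^{- \frac{11 \left|{\omega - 6}\right|}{3}}}{2662}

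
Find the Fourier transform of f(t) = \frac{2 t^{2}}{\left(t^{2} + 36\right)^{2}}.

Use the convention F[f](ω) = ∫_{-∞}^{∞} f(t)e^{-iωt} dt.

F(ω) = \frac{\pi \left(1 - 6 \left|{\omega}\right|\right) e^{- 6 \left|{\omega}\right|}}{6}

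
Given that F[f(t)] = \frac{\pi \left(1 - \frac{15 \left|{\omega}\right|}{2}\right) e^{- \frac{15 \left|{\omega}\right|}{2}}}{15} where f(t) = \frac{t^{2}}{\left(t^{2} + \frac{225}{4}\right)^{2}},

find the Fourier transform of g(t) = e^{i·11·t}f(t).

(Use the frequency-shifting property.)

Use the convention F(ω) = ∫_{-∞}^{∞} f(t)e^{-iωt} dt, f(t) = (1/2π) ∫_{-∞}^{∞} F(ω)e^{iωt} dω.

F[g](ω) = \frac{\pi \left(2 - 15 \left|{\omega - 11}\right|\right) e^{- \frac{15 \left|{\omega - 11}\right|}{2}}}{30}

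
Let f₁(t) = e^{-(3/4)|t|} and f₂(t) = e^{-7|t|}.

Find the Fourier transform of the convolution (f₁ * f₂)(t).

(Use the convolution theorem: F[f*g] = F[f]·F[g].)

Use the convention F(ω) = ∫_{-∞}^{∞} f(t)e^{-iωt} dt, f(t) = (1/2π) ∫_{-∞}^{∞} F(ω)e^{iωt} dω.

F[f₁*f₂](ω) = \frac{336}{\left(\omega^{2} + 49\right) \left(16 \omega^{2} + 9\right)}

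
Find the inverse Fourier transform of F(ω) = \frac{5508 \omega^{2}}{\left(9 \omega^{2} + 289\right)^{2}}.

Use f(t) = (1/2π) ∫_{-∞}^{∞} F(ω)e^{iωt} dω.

f(t) = 3 \left(1 - \frac{17 \left|{t}\right|}{3}\right) e^{- \frac{17 \left|{t}\right|}{3}}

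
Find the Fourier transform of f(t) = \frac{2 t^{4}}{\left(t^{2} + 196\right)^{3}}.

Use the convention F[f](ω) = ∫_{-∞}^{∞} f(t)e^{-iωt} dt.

F(ω) = \frac{\pi \left(196 \omega^{2} - 70 \left|{\omega}\right| + 3\right) e^{- 14 \left|{\omega}\right|}}{56}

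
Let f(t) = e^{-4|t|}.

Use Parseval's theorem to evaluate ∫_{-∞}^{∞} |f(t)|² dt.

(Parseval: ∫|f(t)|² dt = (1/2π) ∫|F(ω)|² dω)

∫|f(t)|² dt = \frac{1}{4}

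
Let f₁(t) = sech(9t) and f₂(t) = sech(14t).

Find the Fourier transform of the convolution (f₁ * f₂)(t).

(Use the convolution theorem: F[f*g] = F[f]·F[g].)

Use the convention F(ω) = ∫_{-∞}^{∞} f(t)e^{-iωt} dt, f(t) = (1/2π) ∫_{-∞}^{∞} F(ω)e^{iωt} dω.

F[f₁*f₂](ω) = \frac{\pi^{2}}{126 \cosh{\left(\frac{\pi \omega}{28} \right)} \cosh{\left(\frac{\pi \omega}{18} \right)}}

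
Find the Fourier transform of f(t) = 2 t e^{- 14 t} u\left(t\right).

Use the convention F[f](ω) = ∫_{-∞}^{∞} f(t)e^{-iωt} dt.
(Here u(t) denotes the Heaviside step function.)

F(ω) = \frac{2}{\left(i \omega + 14\right)^{2}}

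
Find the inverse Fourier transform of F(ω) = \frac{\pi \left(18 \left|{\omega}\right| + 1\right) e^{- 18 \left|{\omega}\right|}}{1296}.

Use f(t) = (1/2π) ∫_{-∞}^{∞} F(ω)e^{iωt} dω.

f(t) = \frac{9}{\left(t^{2} + 324\right)^{2}}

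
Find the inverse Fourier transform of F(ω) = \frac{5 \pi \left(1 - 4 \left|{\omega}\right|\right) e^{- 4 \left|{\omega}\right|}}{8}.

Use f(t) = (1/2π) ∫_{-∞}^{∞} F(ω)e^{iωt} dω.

f(t) = \frac{5 t^{2}}{\left(t^{2} + 16\right)^{2}}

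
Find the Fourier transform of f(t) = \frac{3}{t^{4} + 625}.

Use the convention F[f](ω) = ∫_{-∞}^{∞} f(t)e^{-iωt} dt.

F(ω) = \frac{3 \pi e^{- \frac{5 \sqrt{2} \left|{\omega}\right|}{2}} \sin{\left(\frac{5 \sqrt{2} \left|{\omega}\right|}{2} + \frac{\pi}{4} \right)}}{125}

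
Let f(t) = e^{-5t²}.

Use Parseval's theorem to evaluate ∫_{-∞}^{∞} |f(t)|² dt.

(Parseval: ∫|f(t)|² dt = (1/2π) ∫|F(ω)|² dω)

∫|f(t)|² dt = \frac{\sqrt{10} \sqrt{\pi}}{10}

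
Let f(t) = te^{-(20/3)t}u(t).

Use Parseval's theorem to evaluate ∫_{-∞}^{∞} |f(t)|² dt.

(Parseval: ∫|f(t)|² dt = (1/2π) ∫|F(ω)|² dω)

∫|f(t)|² dt = \frac{27}{32000}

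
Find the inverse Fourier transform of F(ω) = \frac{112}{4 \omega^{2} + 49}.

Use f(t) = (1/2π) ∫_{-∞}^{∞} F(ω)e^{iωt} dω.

f(t) = 4 e^{- \frac{7 \left|{t}\right|}{2}}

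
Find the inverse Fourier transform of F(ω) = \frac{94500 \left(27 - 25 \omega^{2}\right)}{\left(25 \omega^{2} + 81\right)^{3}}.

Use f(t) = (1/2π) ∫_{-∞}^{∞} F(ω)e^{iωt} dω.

f(t) = 7 t^{2} e^{- \frac{9 \left|{t}\right|}{5}}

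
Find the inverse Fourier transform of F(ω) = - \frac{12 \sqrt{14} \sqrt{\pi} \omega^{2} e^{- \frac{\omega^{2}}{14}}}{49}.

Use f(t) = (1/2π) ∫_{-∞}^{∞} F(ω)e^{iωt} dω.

f(t) = 6 \left(14 t^{2} - 2\right) e^{- \frac{7 t^{2}}{2}}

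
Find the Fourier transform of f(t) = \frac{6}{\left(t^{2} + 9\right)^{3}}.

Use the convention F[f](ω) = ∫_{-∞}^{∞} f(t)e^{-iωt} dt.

F(ω) = \frac{\pi \left(3 \omega^{2} + 3 \left|{\omega}\right| + 1\right) e^{- 3 \left|{\omega}\right|}}{108}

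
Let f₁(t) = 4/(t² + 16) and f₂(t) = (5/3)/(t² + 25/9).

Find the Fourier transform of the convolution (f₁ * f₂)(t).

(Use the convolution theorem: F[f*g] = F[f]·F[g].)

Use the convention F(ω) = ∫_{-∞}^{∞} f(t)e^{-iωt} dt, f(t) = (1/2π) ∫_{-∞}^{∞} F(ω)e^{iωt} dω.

F[f₁*f₂](ω) = \pi^{2} e^{- \frac{17 \left|{\omega}\right|}{3}}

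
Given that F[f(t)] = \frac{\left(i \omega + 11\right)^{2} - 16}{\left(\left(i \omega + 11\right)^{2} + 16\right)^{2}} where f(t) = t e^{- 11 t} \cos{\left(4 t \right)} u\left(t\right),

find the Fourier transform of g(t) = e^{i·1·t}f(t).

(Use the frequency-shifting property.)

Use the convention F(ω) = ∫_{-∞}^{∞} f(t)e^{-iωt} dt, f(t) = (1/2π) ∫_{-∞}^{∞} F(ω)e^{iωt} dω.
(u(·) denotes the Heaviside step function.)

F[g](ω) = \frac{\left(i \left(\omega - 1\right) + 11\right)^{2} - 16}{\left(\left(i \left(\omega - 1\right) + 11\right)^{2} + 16\right)^{2}}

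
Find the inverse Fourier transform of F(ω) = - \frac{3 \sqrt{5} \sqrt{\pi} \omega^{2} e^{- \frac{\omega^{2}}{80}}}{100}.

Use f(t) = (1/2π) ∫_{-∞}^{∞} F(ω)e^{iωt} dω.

f(t) = 6 \left(80 t^{2} - 2\right) e^{- 20 t^{2}}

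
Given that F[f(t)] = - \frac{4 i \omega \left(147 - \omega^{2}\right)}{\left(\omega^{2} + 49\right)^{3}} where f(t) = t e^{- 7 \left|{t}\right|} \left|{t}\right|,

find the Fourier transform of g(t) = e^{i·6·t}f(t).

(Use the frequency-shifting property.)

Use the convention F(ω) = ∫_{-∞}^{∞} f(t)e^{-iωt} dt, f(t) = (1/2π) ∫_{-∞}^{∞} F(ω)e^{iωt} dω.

F[g](ω) = \frac{4 i \left(\omega - 6\right) \left(\left(\omega - 6\right)^{2} - 147\right)}{\left(\left(\omega - 6\right)^{2} + 49\right)^{3}}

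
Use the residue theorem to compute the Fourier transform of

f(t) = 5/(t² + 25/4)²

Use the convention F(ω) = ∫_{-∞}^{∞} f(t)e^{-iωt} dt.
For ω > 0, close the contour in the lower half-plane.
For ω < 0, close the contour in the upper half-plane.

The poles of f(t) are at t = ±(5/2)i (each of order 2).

Let g(z) = f(z)e^{-iωz}; for large |z| the factor e^{-iωz} decays in the lower half-plane when ω > 0 and in the upper half-plane when ω < 0.

Case ω > 0 (lower half-plane, clockwise contour ⇒ F(ω) = -2πi·ΣRes):
  Res_{z = - \frac{5 i}{2}} g(z) = \frac{i \left(5 \omega + 2\right) e^{- \frac{5 \omega}{2}}}{25} (pole of order 2)
  F(ω) = -2πi·ΣRes = \frac{2 \pi \left(5 \omega + 2\right) e^{- \frac{5 \omega}{2}}}{25}

Case ω < 0 (upper half-plane, counterclockwise contour ⇒ F(ω) = +2πi·ΣRes):
  Res_{z = \frac{5 i}{2}} g(z) = \frac{i \left(5 \omega - 2\right) e^{\frac{5 \omega}{2}}}{25} (pole of order 2)
  F(ω) = 2πi·ΣRes = \frac{2 \pi \left(2 - 5 \omega\right) e^{\frac{5 \omega}{2}}}{25}

Both cases combine into a single formula in |ω|:

F(ω) = \frac{2 \pi \left(5 \left|{\omega}\right| + 2\right) e^{- \frac{5 \left|{\omega}\right|}{2}}}{25}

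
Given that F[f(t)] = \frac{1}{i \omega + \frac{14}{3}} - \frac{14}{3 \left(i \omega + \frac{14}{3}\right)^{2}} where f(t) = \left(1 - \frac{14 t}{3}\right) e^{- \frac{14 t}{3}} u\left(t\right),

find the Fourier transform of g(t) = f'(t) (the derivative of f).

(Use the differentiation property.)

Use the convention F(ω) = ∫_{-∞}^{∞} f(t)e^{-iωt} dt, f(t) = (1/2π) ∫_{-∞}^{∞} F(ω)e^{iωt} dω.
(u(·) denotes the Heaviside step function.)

F[g](ω) = \frac{9 \omega^{2}}{9 \omega^{2} - 84 i \omega - 196}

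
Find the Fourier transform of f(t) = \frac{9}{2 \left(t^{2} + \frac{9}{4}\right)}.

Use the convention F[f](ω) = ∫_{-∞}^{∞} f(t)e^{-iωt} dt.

F(ω) = 3 \pi e^{- \frac{3 \left|{\omega}\right|}{2}}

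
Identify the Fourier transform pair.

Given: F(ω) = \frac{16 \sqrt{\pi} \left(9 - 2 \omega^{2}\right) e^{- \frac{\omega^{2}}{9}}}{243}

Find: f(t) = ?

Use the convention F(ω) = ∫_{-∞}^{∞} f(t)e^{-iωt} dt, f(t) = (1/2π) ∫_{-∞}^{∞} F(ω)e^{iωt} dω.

f(t) = 4 t^{2} e^{- \frac{9 t^{2}}{4}}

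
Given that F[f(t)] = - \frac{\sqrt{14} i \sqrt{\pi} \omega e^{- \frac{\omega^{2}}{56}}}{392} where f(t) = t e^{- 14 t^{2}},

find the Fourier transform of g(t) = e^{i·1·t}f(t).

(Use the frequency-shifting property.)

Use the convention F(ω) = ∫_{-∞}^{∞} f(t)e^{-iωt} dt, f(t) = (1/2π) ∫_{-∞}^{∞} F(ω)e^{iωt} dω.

F[g](ω) = \frac{\sqrt{14} i \sqrt{\pi} \left(1 - \omega\right) e^{- \frac{\left(\omega - 1\right)^{2}}{56}}}{392}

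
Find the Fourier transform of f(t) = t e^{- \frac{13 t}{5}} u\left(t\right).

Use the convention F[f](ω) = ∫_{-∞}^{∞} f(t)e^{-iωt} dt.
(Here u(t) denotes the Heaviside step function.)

F(ω) = \frac{25}{\left(5 i \omega + 13\right)^{2}}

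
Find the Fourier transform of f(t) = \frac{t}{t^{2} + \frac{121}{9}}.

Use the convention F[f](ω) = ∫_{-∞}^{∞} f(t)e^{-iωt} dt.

F(ω) = - i \pi e^{- \frac{11 \left|{\omega}\right|}{3}} \operatorname{sign}{\left(\omega \right)}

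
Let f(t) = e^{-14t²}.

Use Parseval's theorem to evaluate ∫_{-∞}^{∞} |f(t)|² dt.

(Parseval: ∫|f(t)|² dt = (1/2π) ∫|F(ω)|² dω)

∫|f(t)|² dt = \frac{\sqrt{7} \sqrt{\pi}}{14}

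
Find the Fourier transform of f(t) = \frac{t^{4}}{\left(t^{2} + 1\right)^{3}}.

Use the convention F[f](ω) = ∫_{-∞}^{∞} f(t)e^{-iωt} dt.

F(ω) = \frac{\pi \left(\omega^{2} - 5 \left|{\omega}\right| + 3\right) e^{- \left|{\omega}\right|}}{8}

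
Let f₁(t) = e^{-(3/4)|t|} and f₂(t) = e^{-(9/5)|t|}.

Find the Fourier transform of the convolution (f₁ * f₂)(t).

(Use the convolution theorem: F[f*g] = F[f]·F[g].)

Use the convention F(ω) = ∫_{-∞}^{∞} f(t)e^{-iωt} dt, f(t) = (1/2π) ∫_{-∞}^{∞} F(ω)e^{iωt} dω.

F[f₁*f₂](ω) = \frac{2160}{400 \omega^{4} + 1521 \omega^{2} + 729}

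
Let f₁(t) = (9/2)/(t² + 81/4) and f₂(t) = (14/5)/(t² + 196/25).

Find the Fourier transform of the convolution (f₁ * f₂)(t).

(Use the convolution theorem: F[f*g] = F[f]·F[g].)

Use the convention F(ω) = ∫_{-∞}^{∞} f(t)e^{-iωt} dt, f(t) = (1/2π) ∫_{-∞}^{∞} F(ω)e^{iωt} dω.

F[f₁*f₂](ω) = \pi^{2} e^{- \frac{73 \left|{\omega}\right|}{10}}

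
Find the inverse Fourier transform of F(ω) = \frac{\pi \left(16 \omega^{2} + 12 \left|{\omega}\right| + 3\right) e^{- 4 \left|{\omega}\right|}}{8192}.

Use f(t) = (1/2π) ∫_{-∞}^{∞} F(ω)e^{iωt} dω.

f(t) = \frac{1}{\left(t^{2} + 16\right)^{3}}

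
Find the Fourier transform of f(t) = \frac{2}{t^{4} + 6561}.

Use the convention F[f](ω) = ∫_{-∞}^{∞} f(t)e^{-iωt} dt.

F(ω) = \frac{2 \pi e^{- \frac{9 \sqrt{2} \left|{\omega}\right|}{2}} \sin{\left(\frac{9 \sqrt{2} \left|{\omega}\right|}{2} + \frac{\pi}{4} \right)}}{729}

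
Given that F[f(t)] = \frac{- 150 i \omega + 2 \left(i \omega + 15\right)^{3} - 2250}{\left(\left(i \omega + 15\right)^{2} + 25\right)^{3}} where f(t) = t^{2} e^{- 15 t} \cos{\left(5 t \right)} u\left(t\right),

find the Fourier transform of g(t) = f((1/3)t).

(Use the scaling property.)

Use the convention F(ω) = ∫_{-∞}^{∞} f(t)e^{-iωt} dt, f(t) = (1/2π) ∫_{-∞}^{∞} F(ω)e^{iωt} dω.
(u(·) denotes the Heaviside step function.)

F[g](ω) = \frac{54 \left(- 25 i \omega + 3 \left(i \omega + 5\right)^{3} - 125\right)}{\left(9 \left(i \omega + 5\right)^{2} + 25\right)^{3}}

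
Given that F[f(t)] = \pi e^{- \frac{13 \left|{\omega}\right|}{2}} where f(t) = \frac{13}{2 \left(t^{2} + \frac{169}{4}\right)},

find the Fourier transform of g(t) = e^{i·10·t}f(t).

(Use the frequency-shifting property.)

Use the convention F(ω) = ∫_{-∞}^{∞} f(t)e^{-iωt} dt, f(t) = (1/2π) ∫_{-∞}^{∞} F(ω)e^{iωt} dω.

F[g](ω) = \pi e^{- \frac{13 \left|{\omega - 10}\right|}{2}}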